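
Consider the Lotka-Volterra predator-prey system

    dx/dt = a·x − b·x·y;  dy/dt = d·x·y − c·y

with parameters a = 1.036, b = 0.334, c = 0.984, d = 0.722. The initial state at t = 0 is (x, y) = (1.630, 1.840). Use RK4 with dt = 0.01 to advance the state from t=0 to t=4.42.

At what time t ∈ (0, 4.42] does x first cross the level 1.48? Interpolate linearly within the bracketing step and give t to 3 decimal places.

t = 2.287

t=0.000: state=(1.630, 1.840)
step 1 (dt=0.01): k1=(0.687, 0.355), k2=(0.687, 0.360), k3=(0.687, 0.360), k4=(0.688, 0.365); state += dt/6·(k1+2k2+2k3+k4)
t=0.010: state=(1.637, 1.844)
t=0.020: state=(1.644, 1.847)
t=0.030: state=(1.651, 1.851)
continuing one RK4 step at a time; state shown every 20 steps (Δt=0.2):
t=0.200: state=(1.768, 1.932)
t=0.400: state=(1.904, 2.068)
t=0.600: state=(2.028, 2.257)
t=0.800: state=(2.129, 2.503)
t=1.000: state=(2.194, 2.811)
t=1.200: state=(2.210, 3.175)
t=1.400: state=(2.170, 3.580)
t=1.600: state=(2.073, 3.997)
t=1.800: state=(1.927, 4.385)
t=2.000: state=(1.749, 4.697)
t=2.200: state=(1.561, 4.900)
t=2.280: state=(1.487, 4.945)
next step: t=2.290: state=(1.477, 4.950) — x has crossed 1.48
linear interpolation between t=2.280 (1.48658) and t=2.290 (1.47745) → t≈2.287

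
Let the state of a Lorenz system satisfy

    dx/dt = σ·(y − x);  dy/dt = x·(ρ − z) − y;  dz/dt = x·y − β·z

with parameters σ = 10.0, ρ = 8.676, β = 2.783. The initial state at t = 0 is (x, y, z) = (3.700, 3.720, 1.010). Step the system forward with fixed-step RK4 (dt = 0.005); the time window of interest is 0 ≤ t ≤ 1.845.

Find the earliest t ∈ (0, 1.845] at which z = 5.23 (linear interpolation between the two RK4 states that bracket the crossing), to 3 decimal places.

t=0.000: state=(3.700, 3.720, 1.010)
step 1 (dt=0.005): k1=(0.200, 24.644, 10.953), k2=(0.811, 24.485, 11.107), k3=(0.792, 24.496, 11.110), k4=(1.385, 24.346, 11.267); state += dt/6·(k1+2k2+2k3+k4)
t=0.005: state=(3.704, 3.842, 1.066)
t=0.010: state=(3.714, 3.964, 1.123)
t=0.015: state=(3.729, 4.083, 1.182)
continuing one RK4 step at a time; state shown every 20 steps (Δt=0.1):
t=0.100: state=(4.573, 6.028, 2.524)
t=0.195: state=(6.150, 7.849, 5.118)
next step: t=0.200: state=(6.234, 7.917, 5.290) — z has crossed 5.23
linear interpolation between t=0.195 (5.11841) and t=0.200 (5.29007) → t≈0.198

t = 0.198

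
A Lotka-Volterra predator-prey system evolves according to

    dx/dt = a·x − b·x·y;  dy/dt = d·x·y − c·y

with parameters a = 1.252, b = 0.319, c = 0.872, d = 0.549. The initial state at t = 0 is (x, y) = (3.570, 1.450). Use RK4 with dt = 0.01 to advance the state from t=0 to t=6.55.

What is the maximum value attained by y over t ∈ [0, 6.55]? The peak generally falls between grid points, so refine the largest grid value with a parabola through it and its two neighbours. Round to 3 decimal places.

t=0.000: state=(3.570, 1.450)
step 1 (dt=0.01): k1=(2.818, 1.577), k2=(2.820, 1.597), k3=(2.820, 1.597), k4=(2.822, 1.618); state += dt/6·(k1+2k2+2k3+k4)
t=0.010: state=(3.598, 1.466)
t=0.020: state=(3.626, 1.482)
t=0.030: state=(3.655, 1.499)
continuing one RK4 step at a time; state shown every 25 steps (Δt=0.25):
t=0.250: state=(4.265, 1.997)
t=0.500: state=(4.797, 3.001)
t=0.750: state=(4.848, 4.714)
t=1.000: state=(4.152, 7.091)
t=1.250: state=(2.939, 9.298)
t=1.500: state=(1.820, 10.324)
t=1.750: state=(1.095, 10.095)
t=2.000: state=(0.693, 9.152)
t=2.250: state=(0.479, 7.964)
t=2.500: state=(0.364, 6.780)
t=2.750: state=(0.303, 5.704)
t=3.000: state=(0.273, 4.771)
t=3.250: state=(0.264, 3.979)
t=3.500: state=(0.270, 3.319)
t=3.750: state=(0.289, 2.772)
t=4.000: state=(0.323, 2.325)
t=4.250: state=(0.373, 1.960)
t=4.500: state=(0.441, 1.667)
t=4.750: state=(0.534, 1.433)
t=5.000: state=(0.656, 1.249)
t=5.250: state=(0.817, 1.111)
t=5.500: state=(1.026, 1.013)
t=5.750: state=(1.298, 0.955)
t=6.000: state=(1.646, 0.939)
t=6.250: state=(2.087, 0.974)
t=6.500: state=(2.631, 1.082)
t=6.550: state=(2.752, 1.115)
largest grid value and its neighbours: y(1.560)=10.36640, y(1.570)=10.36669, y(1.580)=10.36513
parabola through these three points peaks at t≈1.567 with y≈10.36680

max y = 10.367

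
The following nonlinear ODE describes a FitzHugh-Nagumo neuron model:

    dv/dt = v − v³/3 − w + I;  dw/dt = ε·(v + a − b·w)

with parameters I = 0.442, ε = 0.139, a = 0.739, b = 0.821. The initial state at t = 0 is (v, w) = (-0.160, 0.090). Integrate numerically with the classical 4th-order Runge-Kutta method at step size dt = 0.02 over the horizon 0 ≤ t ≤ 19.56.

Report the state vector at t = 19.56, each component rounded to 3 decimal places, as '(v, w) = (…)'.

t=0.000: state=(-0.160, 0.090)
step 1 (dt=0.02): k1=(0.193, 0.070), k2=(0.195, 0.070), k3=(0.195, 0.070), k4=(0.196, 0.071); state += dt/6·(k1+2k2+2k3+k4)
t=0.020: state=(-0.156, 0.091)
t=0.040: state=(-0.152, 0.093)
t=0.060: state=(-0.148, 0.094)
continuing one RK4 step at a time; state shown every 50 steps (Δt=1):
t=1.000: state=(0.115, 0.173)
t=2.000: state=(0.662, 0.299)
t=3.000: state=(1.337, 0.499)
t=4.000: state=(1.551, 0.737)
t=5.000: state=(1.483, 0.955)
t=6.000: state=(1.343, 1.135)
t=7.000: state=(1.168, 1.275)
t=8.000: state=(0.940, 1.373)
t=9.000: state=(0.594, 1.425)
t=10.000: state=(-0.116, 1.405)
t=11.000: state=(-1.502, 1.245)
t=12.000: state=(-1.946, 0.968)
t=13.000: state=(-1.887, 0.708)
t=14.000: state=(-1.797, 0.487)
t=15.000: state=(-1.706, 0.302)
t=16.000: state=(-1.618, 0.148)
t=17.000: state=(-1.531, 0.022)
t=18.000: state=(-1.447, -0.078)
t=19.000: state=(-1.364, -0.157)
t=19.560: state=(-1.319, -0.193)

(v, w) = (-1.319, -0.193)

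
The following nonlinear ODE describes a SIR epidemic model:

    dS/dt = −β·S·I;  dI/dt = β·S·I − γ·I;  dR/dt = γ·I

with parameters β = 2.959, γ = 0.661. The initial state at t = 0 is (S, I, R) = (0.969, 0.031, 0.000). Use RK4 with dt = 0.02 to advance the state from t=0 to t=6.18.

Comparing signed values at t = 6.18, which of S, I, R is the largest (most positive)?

t=0.000: state=(0.969, 0.031, 0.000)
step 1 (dt=0.02): k1=(-0.089, 0.068, 0.020), k2=(-0.091, 0.070, 0.021), k3=(-0.091, 0.070, 0.021), k4=(-0.093, 0.071, 0.021); state += dt/6·(k1+2k2+2k3+k4)
t=0.020: state=(0.967, 0.032, 0.000)
t=0.040: state=(0.965, 0.034, 0.001)
t=0.060: state=(0.963, 0.035, 0.001)
continuing one RK4 step at a time; state shown every 10 steps (Δt=0.2):
t=0.200: state=(0.947, 0.048, 0.005)
t=0.400: state=(0.914, 0.073, 0.013)
t=0.600: state=(0.867, 0.108, 0.025)
t=0.800: state=(0.802, 0.155, 0.042)
t=1.000: state=(0.720, 0.214, 0.066)
t=1.200: state=(0.622, 0.279, 0.099)
t=1.400: state=(0.517, 0.342, 0.140)
t=1.600: state=(0.416, 0.395, 0.189)
t=1.800: state=(0.325, 0.431, 0.244)
t=2.000: state=(0.251, 0.447, 0.302)
t=2.200: state=(0.192, 0.446, 0.361)
t=2.400: state=(0.148, 0.432, 0.420)
t=2.600: state=(0.115, 0.409, 0.475)
t=2.800: state=(0.091, 0.381, 0.528)
t=3.000: state=(0.074, 0.350, 0.576)
t=3.200: state=(0.060, 0.319, 0.620)
t=3.400: state=(0.050, 0.289, 0.660)
t=3.600: state=(0.043, 0.260, 0.697)
t=3.800: state=(0.037, 0.234, 0.729)
t=4.000: state=(0.032, 0.209, 0.759)
t=4.200: state=(0.029, 0.186, 0.785)
t=4.400: state=(0.026, 0.166, 0.808)
t=4.600: state=(0.024, 0.148, 0.829)
t=4.800: state=(0.022, 0.131, 0.847)
t=5.000: state=(0.020, 0.116, 0.863)
t=5.200: state=(0.019, 0.103, 0.878)
t=5.400: state=(0.018, 0.091, 0.891)
t=5.600: state=(0.017, 0.081, 0.902)
t=5.800: state=(0.016, 0.072, 0.912)
t=6.000: state=(0.016, 0.063, 0.921)
t=6.180: state=(0.015, 0.057, 0.928)
compare at T: S=0.015, I=0.057, R=0.928

largest component: R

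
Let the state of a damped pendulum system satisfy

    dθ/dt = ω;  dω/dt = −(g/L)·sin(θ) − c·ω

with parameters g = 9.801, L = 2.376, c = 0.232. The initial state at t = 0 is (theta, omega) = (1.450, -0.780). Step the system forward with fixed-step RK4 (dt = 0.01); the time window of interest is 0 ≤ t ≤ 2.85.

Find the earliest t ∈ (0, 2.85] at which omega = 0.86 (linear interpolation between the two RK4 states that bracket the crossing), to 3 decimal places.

t = 1.799

t=0.000: state=(1.450, -0.780)
step 1 (dt=0.01): k1=(-0.780, -3.914), k2=(-0.800, -3.907), k3=(-0.800, -3.907), k4=(-0.819, -3.901); state += dt/6·(k1+2k2+2k3+k4)
t=0.010: state=(1.442, -0.819)
t=0.020: state=(1.434, -0.858)
t=0.030: state=(1.425, -0.897)
continuing one RK4 step at a time; state shown every 10 steps (Δt=0.1):
t=0.100: state=(1.353, -1.164)
t=0.200: state=(1.218, -1.529)
t=0.300: state=(1.048, -1.863)
t=0.400: state=(0.847, -2.151)
t=0.500: state=(0.620, -2.375)
t=0.600: state=(0.375, -2.514)
t=0.700: state=(0.120, -2.556)
t=0.800: state=(-0.133, -2.495)
t=0.900: state=(-0.375, -2.334)
t=1.000: state=(-0.597, -2.090)
t=1.100: state=(-0.791, -1.781)
t=1.200: state=(-0.952, -1.427)
t=1.300: state=(-1.076, -1.048)
t=1.400: state=(-1.161, -0.657)
t=1.500: state=(-1.207, -0.263)
t=1.600: state=(-1.214, 0.125)
t=1.700: state=(-1.182, 0.502)
t=1.790: state=(-1.122, 0.828)
next step: t=1.800: state=(-1.114, 0.863) — omega has crossed 0.86
linear interpolation between t=1.790 (0.82765) and t=1.800 (0.86279) → t≈1.799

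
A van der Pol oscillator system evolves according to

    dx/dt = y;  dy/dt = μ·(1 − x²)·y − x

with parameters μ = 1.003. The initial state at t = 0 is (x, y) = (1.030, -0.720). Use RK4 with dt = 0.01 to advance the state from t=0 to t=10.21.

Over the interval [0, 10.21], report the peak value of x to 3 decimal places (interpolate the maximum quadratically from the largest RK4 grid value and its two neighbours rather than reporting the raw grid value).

t=0.000: state=(1.030, -0.720)
step 1 (dt=0.01): k1=(-0.720, -0.986), k2=(-0.725, -0.988), k3=(-0.725, -0.988), k4=(-0.730, -0.989); state += dt/6·(k1+2k2+2k3+k4)
t=0.010: state=(1.023, -0.730)
t=0.020: state=(1.015, -0.740)
t=0.030: state=(1.008, -0.750)
continuing one RK4 step at a time; state shown every 50 steps (Δt=0.5):
t=0.500: state=(0.534, -1.306)
t=1.000: state=(-0.332, -2.181)
t=1.500: state=(-1.453, -1.838)
t=2.000: state=(-1.908, -0.121)
t=2.500: state=(-1.780, 0.506)
t=3.000: state=(-1.454, 0.789)
t=3.500: state=(-0.975, 1.167)
t=4.000: state=(-0.223, 1.930)
t=4.500: state=(0.978, 2.646)
t=5.000: state=(1.910, 0.801)
t=5.500: state=(1.962, -0.334)
t=6.000: state=(1.706, -0.648)
t=6.500: state=(1.321, -0.907)
t=7.000: state=(0.765, -1.375)
t=7.500: state=(-0.136, -2.305)
t=8.000: state=(-1.407, -2.264)
t=8.500: state=(-1.998, -0.225)
t=9.000: state=(-1.895, 0.474)
t=9.500: state=(-1.591, 0.727)
t=10.000: state=(-1.159, 1.028)
t=10.210: state=(-0.924, 1.226)
largest grid value and its neighbours: x(5.260)=2.00498, x(5.270)=2.00505, x(5.280)=2.00493
parabola through these three points peaks at t≈5.269 with x≈2.00506

max x = 2.005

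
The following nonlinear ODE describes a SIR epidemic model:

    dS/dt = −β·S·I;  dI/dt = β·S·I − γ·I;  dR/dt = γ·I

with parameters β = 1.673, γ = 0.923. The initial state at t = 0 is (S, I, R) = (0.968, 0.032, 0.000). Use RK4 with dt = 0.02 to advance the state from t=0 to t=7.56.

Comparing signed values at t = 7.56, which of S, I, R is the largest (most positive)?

largest component: R

t=0.000: state=(0.968, 0.032, 0.000)
step 1 (dt=0.02): k1=(-0.052, 0.022, 0.030), k2=(-0.052, 0.022, 0.030), k3=(-0.052, 0.022, 0.030), k4=(-0.052, 0.023, 0.030); state += dt/6·(k1+2k2+2k3+k4)
t=0.020: state=(0.967, 0.032, 0.001)
t=0.040: state=(0.966, 0.033, 0.001)
t=0.060: state=(0.965, 0.033, 0.002)
continuing one RK4 step at a time; state shown every 25 steps (Δt=0.5):
t=0.500: state=(0.938, 0.045, 0.018)
t=1.000: state=(0.897, 0.061, 0.042)
t=1.500: state=(0.846, 0.080, 0.074)
t=2.000: state=(0.785, 0.099, 0.115)
t=2.500: state=(0.717, 0.117, 0.166)
t=3.000: state=(0.646, 0.131, 0.223)
t=3.500: state=(0.577, 0.138, 0.285)
t=4.000: state=(0.514, 0.137, 0.349)
t=4.500: state=(0.460, 0.130, 0.411)
t=5.000: state=(0.415, 0.118, 0.468)
t=5.500: state=(0.378, 0.103, 0.519)
t=6.000: state=(0.349, 0.088, 0.563)
t=6.500: state=(0.326, 0.074, 0.600)
t=7.000: state=(0.308, 0.061, 0.631)
t=7.500: state=(0.295, 0.049, 0.656)
t=7.560: state=(0.293, 0.048, 0.659)
compare at T: S=0.293, I=0.048, R=0.659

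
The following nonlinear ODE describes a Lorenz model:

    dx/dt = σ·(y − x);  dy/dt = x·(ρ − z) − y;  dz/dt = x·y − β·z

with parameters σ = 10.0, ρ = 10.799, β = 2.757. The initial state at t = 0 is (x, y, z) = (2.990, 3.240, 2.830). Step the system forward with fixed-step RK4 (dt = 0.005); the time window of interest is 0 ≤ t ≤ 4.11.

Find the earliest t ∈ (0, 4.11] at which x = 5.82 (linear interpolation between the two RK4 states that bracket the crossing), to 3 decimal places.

t=0.000: state=(2.990, 3.240, 2.830)
step 1 (dt=0.005): k1=(2.500, 20.587, 1.885), k2=(2.952, 20.572, 2.047), k3=(2.940, 20.579, 2.049), k4=(3.382, 20.571, 2.214); state += dt/6·(k1+2k2+2k3+k4)
t=0.005: state=(3.005, 3.343, 2.840)
t=0.010: state=(3.024, 3.446, 2.852)
t=0.015: state=(3.047, 3.549, 2.866)
continuing one RK4 step at a time; state shown every 40 steps (Δt=0.2):
t=0.200: state=(5.754, 7.824, 5.468)
next step: t=0.205: state=(5.858, 7.937, 5.621) — x has crossed 5.82
linear interpolation between t=0.200 (5.75433) and t=0.205 (5.85807) → t≈0.203

t = 0.203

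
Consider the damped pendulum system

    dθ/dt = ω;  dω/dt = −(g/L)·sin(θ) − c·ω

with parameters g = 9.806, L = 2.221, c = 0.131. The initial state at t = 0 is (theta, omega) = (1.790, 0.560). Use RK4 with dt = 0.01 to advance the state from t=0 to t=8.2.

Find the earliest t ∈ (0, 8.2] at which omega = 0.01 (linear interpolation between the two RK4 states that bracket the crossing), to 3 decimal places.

t=0.000: state=(1.790, 0.560)
step 1 (dt=0.01): k1=(0.560, -4.383), k2=(0.538, -4.377), k3=(0.538, -4.377), k4=(0.516, -4.372); state += dt/6·(k1+2k2+2k3+k4)
t=0.010: state=(1.795, 0.516)
t=0.020: state=(1.800, 0.473)
t=0.030: state=(1.805, 0.429)
t=0.120: state=(1.826, 0.041)
next step: t=0.130: state=(1.826, -0.002) — omega has crossed 0.01
linear interpolation between t=0.120 (0.04099) and t=0.130 (-0.00176) → t≈0.127

t = 0.127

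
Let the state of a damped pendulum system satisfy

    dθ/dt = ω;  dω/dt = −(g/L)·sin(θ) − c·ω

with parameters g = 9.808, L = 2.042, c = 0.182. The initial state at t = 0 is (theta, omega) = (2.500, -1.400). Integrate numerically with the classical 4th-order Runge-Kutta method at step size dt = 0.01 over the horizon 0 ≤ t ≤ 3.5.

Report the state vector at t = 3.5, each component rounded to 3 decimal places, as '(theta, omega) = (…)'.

(theta, omega) = (1.616, 0.753)

t=0.000: state=(2.500, -1.400)
step 1 (dt=0.01): k1=(-1.400, -2.620), k2=(-1.413, -2.644), k3=(-1.413, -2.644), k4=(-1.426, -2.669); state += dt/6·(k1+2k2+2k3+k4)
t=0.010: state=(2.486, -1.426)
t=0.020: state=(2.471, -1.453)
t=0.030: state=(2.457, -1.481)
continuing one RK4 step at a time; state shown every 20 steps (Δt=0.2):
t=0.200: state=(2.161, -2.025)
t=0.400: state=(1.678, -2.826)
t=0.600: state=(1.029, -3.633)
t=0.800: state=(0.251, -4.056)
t=1.000: state=(-0.544, -3.770)
t=1.200: state=(-1.218, -2.911)
t=1.400: state=(-1.697, -1.877)
t=1.600: state=(-1.974, -0.906)
t=1.800: state=(-2.066, -0.031)
t=2.000: state=(-1.989, 0.811)
t=2.200: state=(-1.740, 1.679)
t=2.400: state=(-1.316, 2.555)
t=2.600: state=(-0.729, 3.262)
t=2.800: state=(-0.043, 3.495)
t=3.000: state=(0.626, 3.097)
t=3.200: state=(1.165, 2.249)
t=3.400: state=(1.516, 1.252)
t=3.500: state=(1.616, 0.753)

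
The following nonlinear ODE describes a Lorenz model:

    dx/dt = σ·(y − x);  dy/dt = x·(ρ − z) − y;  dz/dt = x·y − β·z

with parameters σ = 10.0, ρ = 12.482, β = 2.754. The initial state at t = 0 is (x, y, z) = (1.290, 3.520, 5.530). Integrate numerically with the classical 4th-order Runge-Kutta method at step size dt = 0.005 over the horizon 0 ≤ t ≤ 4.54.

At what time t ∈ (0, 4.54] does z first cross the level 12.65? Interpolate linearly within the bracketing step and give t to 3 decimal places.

t=0.000: state=(1.290, 3.520, 5.530)
step 1 (dt=0.005): k1=(22.300, 5.448, -10.689), k2=(21.879, 5.858, -10.401), k3=(21.899, 5.849, -10.405), k4=(21.497, 6.253, -10.119); state += dt/6·(k1+2k2+2k3+k4)
t=0.005: state=(1.399, 3.549, 5.478)
t=0.010: state=(1.505, 3.582, 5.429)
t=0.015: state=(1.607, 3.620, 5.382)
continuing one RK4 step at a time; state shown every 40 steps (Δt=0.2):
t=0.200: state=(4.933, 7.007, 5.905)
t=0.380: state=(8.521, 9.594, 12.645)
next step: t=0.385: state=(8.572, 9.535, 12.879) — z has crossed 12.65
linear interpolation between t=0.380 (12.64547) and t=0.385 (12.87852) → t≈0.380

t = 0.380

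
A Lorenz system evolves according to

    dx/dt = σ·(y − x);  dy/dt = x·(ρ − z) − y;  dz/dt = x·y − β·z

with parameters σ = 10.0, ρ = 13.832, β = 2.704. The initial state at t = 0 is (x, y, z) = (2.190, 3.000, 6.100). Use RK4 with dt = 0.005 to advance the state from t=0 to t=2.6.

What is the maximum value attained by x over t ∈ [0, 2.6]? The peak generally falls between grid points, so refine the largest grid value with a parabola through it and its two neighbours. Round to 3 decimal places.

t=0.000: state=(2.190, 3.000, 6.100)
step 1 (dt=0.005): k1=(8.100, 13.933, -9.924), k2=(8.246, 14.110, -9.720), k3=(8.247, 14.111, -9.719), k4=(8.393, 14.290, -9.512); state += dt/6·(k1+2k2+2k3+k4)
t=0.005: state=(2.231, 3.071, 6.051)
t=0.010: state=(2.274, 3.143, 6.005)
t=0.015: state=(2.318, 3.217, 5.961)
continuing one RK4 step at a time; state shown every 20 steps (Δt=0.1):
t=0.100: state=(3.319, 4.801, 5.593)
t=0.200: state=(5.207, 7.496, 6.586)
t=0.300: state=(7.710, 10.191, 10.202)
t=0.400: state=(9.384, 9.811, 15.751)
t=0.500: state=(8.237, 5.774, 18.243)
t=0.600: state=(5.444, 2.790, 16.358)
t=0.700: state=(3.420, 2.070, 13.347)
t=0.800: state=(2.649, 2.378, 10.742)
t=0.900: state=(2.751, 3.189, 8.838)
t=1.000: state=(3.492, 4.534, 7.791)
t=1.100: state=(4.841, 6.488, 7.966)
t=1.200: state=(6.680, 8.590, 9.968)
t=1.300: state=(8.247, 9.204, 13.673)
t=1.400: state=(8.197, 7.119, 16.538)
t=1.500: state=(6.480, 4.443, 16.302)
t=1.600: state=(4.661, 3.217, 14.218)
t=1.700: state=(3.697, 3.198, 11.970)
t=1.800: state=(3.593, 3.847, 10.229)
t=1.900: state=(4.153, 5.000, 9.293)
t=2.000: state=(5.244, 6.546, 9.479)
t=2.100: state=(6.624, 7.973, 11.082)
t=2.200: state=(7.650, 8.194, 13.673)
t=2.300: state=(7.523, 6.739, 15.519)
t=2.400: state=(6.332, 4.924, 15.359)
t=2.500: state=(5.045, 3.994, 13.874)
t=2.600: state=(4.335, 3.973, 12.173)
largest grid value and its neighbours: x(0.410)=9.41044, x(0.415)=9.41134, x(0.420)=9.40392
parabola through these three points peaks at t≈0.413 with x≈9.41198

max x = 9.412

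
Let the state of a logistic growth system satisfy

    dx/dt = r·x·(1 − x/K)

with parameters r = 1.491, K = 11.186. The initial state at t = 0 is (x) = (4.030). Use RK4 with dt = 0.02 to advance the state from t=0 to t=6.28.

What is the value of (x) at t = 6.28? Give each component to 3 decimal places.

(x) = (11.184)

t=0.000: state=(4.030)
step 1 (dt=0.02): k1=(3.844), k2=(3.860), k3=(3.860), k4=(3.875); state += dt/6·(k1+2k2+2k3+k4)
t=0.020: state=(4.107)
t=0.040: state=(4.185)
t=0.060: state=(4.263)
continuing one RK4 step at a time; state shown every 25 steps (Δt=0.5):
t=0.500: state=(6.071)
t=1.000: state=(7.991)
t=1.500: state=(9.402)
t=2.000: state=(10.262)
t=2.500: state=(10.728)
t=3.000: state=(10.964)
t=3.500: state=(11.079)
t=4.000: state=(11.135)
t=4.500: state=(11.162)
t=5.000: state=(11.175)
t=5.500: state=(11.181)
t=6.000: state=(11.183)
t=6.280: state=(11.184)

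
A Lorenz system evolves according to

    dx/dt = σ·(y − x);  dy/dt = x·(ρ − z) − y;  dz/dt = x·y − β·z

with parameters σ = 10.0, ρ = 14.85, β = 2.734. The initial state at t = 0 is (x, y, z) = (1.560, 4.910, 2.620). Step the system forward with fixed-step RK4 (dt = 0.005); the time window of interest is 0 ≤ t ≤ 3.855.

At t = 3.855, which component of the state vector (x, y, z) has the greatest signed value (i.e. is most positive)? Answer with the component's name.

largest component: z

t=0.000: state=(1.560, 4.910, 2.620)
step 1 (dt=0.005): k1=(33.500, 14.169, 0.497), k2=(33.017, 15.156, 0.963), k3=(33.053, 15.136, 0.957), k4=(32.604, 16.106, 1.425); state += dt/6·(k1+2k2+2k3+k4)
t=0.005: state=(1.725, 4.986, 2.625)
t=0.010: state=(1.886, 5.071, 2.634)
t=0.015: state=(2.044, 5.165, 2.648)
continuing one RK4 step at a time; state shown every 40 steps (Δt=0.2):
t=0.200: state=(8.442, 12.525, 8.969)
t=0.400: state=(9.110, 4.522, 21.981)
t=0.600: state=(1.768, 0.161, 13.756)
t=0.800: state=(0.722, 0.804, 8.025)
t=1.000: state=(1.517, 2.292, 4.897)
t=1.200: state=(4.571, 7.118, 5.026)
t=1.400: state=(10.462, 11.859, 16.543)
t=1.600: state=(5.576, 1.871, 18.397)
t=1.800: state=(1.780, 1.346, 11.208)
t=2.000: state=(2.295, 3.142, 7.123)
t=2.200: state=(5.503, 7.963, 7.492)
t=2.400: state=(9.772, 9.901, 17.428)
t=2.600: state=(5.229, 2.560, 16.969)
t=2.800: state=(2.690, 2.595, 11.004)
t=3.000: state=(3.988, 5.343, 8.306)
t=3.200: state=(7.778, 9.716, 12.229)
t=3.400: state=(7.884, 5.870, 18.197)
t=3.600: state=(4.067, 3.033, 13.893)
t=3.800: state=(3.891, 4.592, 10.130)
t=3.855: state=(4.376, 5.434, 9.772)
compare at T: x=4.376, y=5.434, z=9.772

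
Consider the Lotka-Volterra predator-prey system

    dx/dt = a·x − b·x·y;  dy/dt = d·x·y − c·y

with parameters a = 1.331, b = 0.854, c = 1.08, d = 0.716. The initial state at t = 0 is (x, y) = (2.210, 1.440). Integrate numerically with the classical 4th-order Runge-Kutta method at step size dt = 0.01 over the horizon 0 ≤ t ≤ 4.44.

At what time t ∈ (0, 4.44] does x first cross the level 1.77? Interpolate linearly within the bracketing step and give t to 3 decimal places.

t=0.000: state=(2.210, 1.440)
step 1 (dt=0.01): k1=(0.224, 0.723), k2=(0.217, 0.726), k3=(0.217, 0.726), k4=(0.210, 0.729); state += dt/6·(k1+2k2+2k3+k4)
t=0.010: state=(2.212, 1.447)
t=0.020: state=(2.214, 1.455)
t=0.030: state=(2.216, 1.462)
continuing one RK4 step at a time; state shown every 20 steps (Δt=0.2):
t=0.200: state=(2.226, 1.595)
t=0.400: state=(2.181, 1.763)
t=0.600: state=(2.076, 1.928)
t=0.800: state=(1.925, 2.070)
t=0.970: state=(1.775, 2.158)
next step: t=0.980: state=(1.766, 2.162) — x has crossed 1.77
linear interpolation between t=0.970 (1.77468) and t=0.980 (1.76559) → t≈0.975

t = 0.975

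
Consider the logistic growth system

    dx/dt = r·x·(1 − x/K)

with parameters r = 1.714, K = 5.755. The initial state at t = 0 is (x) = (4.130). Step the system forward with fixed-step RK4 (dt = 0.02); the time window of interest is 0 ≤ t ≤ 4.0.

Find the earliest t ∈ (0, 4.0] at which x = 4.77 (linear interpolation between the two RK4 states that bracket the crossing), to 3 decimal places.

t = 0.376

t=0.000: state=(4.130)
step 1 (dt=0.02): k1=(1.999), k2=(1.984), k3=(1.984), k4=(1.969); state += dt/6·(k1+2k2+2k3+k4)
t=0.020: state=(4.170)
t=0.040: state=(4.209)
t=0.060: state=(4.247)
continuing one RK4 step at a time; state shown every 10 steps (Δt=0.2):
t=0.200: state=(4.499)
t=0.360: state=(4.747)
next step: t=0.380: state=(4.775) — x has crossed 4.77
linear interpolation between t=0.360 (4.74722) and t=0.380 (4.77540) → t≈0.376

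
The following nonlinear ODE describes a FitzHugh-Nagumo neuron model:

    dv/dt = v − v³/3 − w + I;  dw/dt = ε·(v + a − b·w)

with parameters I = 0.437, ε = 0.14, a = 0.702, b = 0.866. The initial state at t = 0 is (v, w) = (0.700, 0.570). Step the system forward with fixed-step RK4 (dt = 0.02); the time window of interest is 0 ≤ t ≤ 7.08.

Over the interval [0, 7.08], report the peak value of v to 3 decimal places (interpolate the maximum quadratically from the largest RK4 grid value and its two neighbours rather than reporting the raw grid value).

max v = 1.362

t=0.000: state=(0.700, 0.570)
step 1 (dt=0.02): k1=(0.453, 0.127), k2=(0.454, 0.128), k3=(0.454, 0.128), k4=(0.455, 0.128); state += dt/6·(k1+2k2+2k3+k4)
t=0.020: state=(0.709, 0.573)
t=0.040: state=(0.718, 0.575)
t=0.060: state=(0.727, 0.578)
continuing one RK4 step at a time; state shown every 25 steps (Δt=0.5):
t=0.500: state=(0.932, 0.640)
t=1.000: state=(1.142, 0.720)
t=1.500: state=(1.284, 0.809)
t=2.000: state=(1.351, 0.899)
t=2.500: state=(1.359, 0.986)
t=3.000: state=(1.330, 1.067)
t=3.500: state=(1.278, 1.141)
t=4.000: state=(1.210, 1.206)
t=4.500: state=(1.129, 1.262)
t=5.000: state=(1.034, 1.309)
t=5.500: state=(0.921, 1.346)
t=6.000: state=(0.782, 1.373)
t=6.500: state=(0.600, 1.387)
t=7.000: state=(0.346, 1.385)
t=7.080: state=(0.295, 1.383)
largest grid value and its neighbours: v(2.320)=1.36172, v(2.340)=1.36172, v(2.360)=1.36166
parabola through these three points peaks at t≈2.332 with v≈1.36173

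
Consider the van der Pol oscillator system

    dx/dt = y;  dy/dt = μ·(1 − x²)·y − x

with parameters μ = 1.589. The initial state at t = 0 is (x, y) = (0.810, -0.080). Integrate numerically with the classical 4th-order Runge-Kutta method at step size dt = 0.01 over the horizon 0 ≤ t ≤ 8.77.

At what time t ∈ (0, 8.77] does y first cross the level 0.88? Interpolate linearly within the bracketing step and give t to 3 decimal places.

t=0.000: state=(0.810, -0.080)
step 1 (dt=0.01): k1=(-0.080, -0.854), k2=(-0.084, -0.856), k3=(-0.084, -0.856), k4=(-0.089, -0.858); state += dt/6·(k1+2k2+2k3+k4)
t=0.010: state=(0.809, -0.089)
t=0.020: state=(0.808, -0.097)
t=0.030: state=(0.807, -0.106)
continuing one RK4 step at a time; state shown every 50 steps (Δt=0.5):
t=0.500: state=(0.654, -0.571)
t=1.000: state=(0.186, -1.397)
t=1.500: state=(-0.836, -2.571)
t=2.000: state=(-1.770, -0.735)
t=2.500: state=(-1.804, 0.300)
t=3.000: state=(-1.592, 0.518)
t=3.500: state=(-1.288, 0.718)
t=3.740: state=(-1.098, 0.877)
next step: t=3.750: state=(-1.089, 0.885) — y has crossed 0.88
linear interpolation between t=3.740 (0.87662) and t=3.750 (0.88482) → t≈3.744

t = 3.744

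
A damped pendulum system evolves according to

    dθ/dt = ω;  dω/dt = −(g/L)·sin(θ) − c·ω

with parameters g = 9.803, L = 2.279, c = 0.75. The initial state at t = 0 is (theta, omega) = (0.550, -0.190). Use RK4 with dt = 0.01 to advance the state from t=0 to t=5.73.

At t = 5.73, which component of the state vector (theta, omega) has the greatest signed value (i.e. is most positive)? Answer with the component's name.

largest component: omega

t=0.000: state=(0.550, -0.190)
step 1 (dt=0.01): k1=(-0.190, -2.106), k2=(-0.201, -2.094), k3=(-0.200, -2.094), k4=(-0.211, -2.083); state += dt/6·(k1+2k2+2k3+k4)
t=0.010: state=(0.548, -0.211)
t=0.020: state=(0.546, -0.232)
t=0.030: state=(0.543, -0.252)
continuing one RK4 step at a time; state shown every 20 steps (Δt=0.2):
t=0.200: state=(0.473, -0.558)
t=0.400: state=(0.335, -0.796)
t=0.600: state=(0.165, -0.882)
t=0.800: state=(-0.007, -0.820)
t=1.000: state=(-0.155, -0.637)
t=1.200: state=(-0.257, -0.380)
t=1.400: state=(-0.305, -0.102)
t=1.600: state=(-0.300, 0.154)
t=1.800: state=(-0.248, 0.350)
t=2.000: state=(-0.165, 0.466)
t=2.200: state=(-0.068, 0.493)
t=2.400: state=(0.027, 0.439)
t=2.600: state=(0.104, 0.323)
t=2.800: state=(0.154, 0.173)
t=3.000: state=(0.173, 0.017)
t=3.200: state=(0.162, -0.120)
t=3.400: state=(0.127, -0.219)
t=3.600: state=(0.077, -0.271)
t=3.800: state=(0.022, -0.272)
t=4.000: state=(-0.029, -0.231)
t=4.200: state=(-0.068, -0.159)
t=4.400: state=(-0.091, -0.072)
t=4.600: state=(-0.097, 0.014)
t=4.800: state=(-0.086, 0.086)
t=5.000: state=(-0.064, 0.135)
t=5.200: state=(-0.034, 0.155)
t=5.400: state=(-0.004, 0.148)
t=5.600: state=(0.023, 0.119)
t=5.730: state=(0.037, 0.092)
compare at T: theta=0.037, omega=0.092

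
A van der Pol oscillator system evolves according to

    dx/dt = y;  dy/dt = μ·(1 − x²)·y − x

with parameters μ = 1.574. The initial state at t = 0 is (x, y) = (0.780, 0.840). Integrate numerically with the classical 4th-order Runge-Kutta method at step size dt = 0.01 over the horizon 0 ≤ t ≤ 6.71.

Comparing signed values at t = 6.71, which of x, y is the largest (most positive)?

largest component: x

t=0.000: state=(0.780, 0.840)
step 1 (dt=0.01): k1=(0.840, -0.262), k2=(0.839, -0.276), k3=(0.839, -0.276), k4=(0.837, -0.290); state += dt/6·(k1+2k2+2k3+k4)
t=0.010: state=(0.788, 0.837)
t=0.020: state=(0.797, 0.834)
t=0.030: state=(0.805, 0.831)
continuing one RK4 step at a time; state shown every 25 steps (Δt=0.25):
t=0.250: state=(0.975, 0.689)
t=0.500: state=(1.114, 0.407)
t=0.750: state=(1.175, 0.089)
t=1.000: state=(1.161, -0.196)
t=1.250: state=(1.080, -0.445)
t=1.500: state=(0.938, -0.694)
t=1.750: state=(0.728, -1.004)
t=2.000: state=(0.424, -1.467)
t=2.250: state=(-0.028, -2.191)
t=2.500: state=(-0.680, -2.968)
t=2.750: state=(-1.409, -2.550)
t=3.000: state=(-1.850, -0.975)
t=3.250: state=(-1.959, -0.043)
t=3.500: state=(-1.922, 0.282)
t=3.750: state=(-1.834, 0.403)
t=4.000: state=(-1.724, 0.474)
t=4.250: state=(-1.598, 0.539)
t=4.500: state=(-1.453, 0.619)
t=4.750: state=(-1.285, 0.730)
t=5.000: state=(-1.084, 0.898)
t=5.250: state=(-0.828, 1.171)
t=5.500: state=(-0.482, 1.643)
t=5.750: state=(0.021, 2.438)
t=6.000: state=(0.746, 3.269)
t=6.250: state=(1.522, 2.572)
t=6.500: state=(1.937, 0.819)
t=6.710: state=(2.016, 0.043)
compare at T: x=2.016, y=0.043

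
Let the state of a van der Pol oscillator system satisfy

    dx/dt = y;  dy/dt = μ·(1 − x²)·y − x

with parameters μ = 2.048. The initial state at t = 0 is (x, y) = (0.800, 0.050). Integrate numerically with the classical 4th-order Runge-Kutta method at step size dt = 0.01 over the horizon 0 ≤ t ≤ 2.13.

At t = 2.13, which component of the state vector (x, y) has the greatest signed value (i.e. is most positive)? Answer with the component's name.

largest component: y

t=0.000: state=(0.800, 0.050)
step 1 (dt=0.01): k1=(0.050, -0.763), k2=(0.046, -0.766), k3=(0.046, -0.766), k4=(0.042, -0.769); state += dt/6·(k1+2k2+2k3+k4)
t=0.010: state=(0.800, 0.042)
t=0.020: state=(0.801, 0.035)
t=0.030: state=(0.801, 0.027)
continuing one RK4 step at a time; state shown every 10 steps (Δt=0.1):
t=0.100: state=(0.801, -0.029)
t=0.200: state=(0.794, -0.114)
t=0.300: state=(0.778, -0.206)
t=0.400: state=(0.753, -0.304)
t=0.500: state=(0.717, -0.411)
t=0.600: state=(0.670, -0.530)
t=0.700: state=(0.610, -0.667)
t=0.800: state=(0.536, -0.826)
t=0.900: state=(0.444, -1.018)
t=1.000: state=(0.331, -1.254)
t=1.100: state=(0.191, -1.546)
t=1.200: state=(0.019, -1.904)
t=1.300: state=(-0.192, -2.323)
t=1.400: state=(-0.446, -2.757)
t=1.500: state=(-0.740, -3.084)
t=1.600: state=(-1.053, -3.115)
t=1.700: state=(-1.348, -2.724)
t=1.800: state=(-1.586, -2.011)
t=1.900: state=(-1.749, -1.251)
t=2.000: state=(-1.842, -0.646)
t=2.100: state=(-1.885, -0.242)
t=2.130: state=(-1.891, -0.155)
compare at T: x=-1.891, y=-0.155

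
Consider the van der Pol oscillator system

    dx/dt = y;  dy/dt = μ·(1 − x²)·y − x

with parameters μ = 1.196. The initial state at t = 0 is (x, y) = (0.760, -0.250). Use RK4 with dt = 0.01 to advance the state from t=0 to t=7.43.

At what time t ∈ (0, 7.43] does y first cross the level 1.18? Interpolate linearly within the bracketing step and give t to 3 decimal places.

t = 3.679

t=0.000: state=(0.760, -0.250)
step 1 (dt=0.01): k1=(-0.250, -0.886), k2=(-0.254, -0.888), k3=(-0.254, -0.888), k4=(-0.259, -0.889); state += dt/6·(k1+2k2+2k3+k4)
t=0.010: state=(0.757, -0.259)
t=0.020: state=(0.755, -0.268)
t=0.030: state=(0.752, -0.277)
continuing one RK4 step at a time; state shown every 25 steps (Δt=0.25):
t=0.250: state=(0.669, -0.483)
t=0.500: state=(0.516, -0.751)
t=0.750: state=(0.288, -1.080)
t=1.000: state=(-0.031, -1.487)
t=1.250: state=(-0.456, -1.899)
t=1.500: state=(-0.956, -2.010)
t=1.750: state=(-1.406, -1.490)
t=2.000: state=(-1.674, -0.658)
t=2.250: state=(-1.755, -0.039)
t=2.500: state=(-1.717, 0.306)
t=2.750: state=(-1.614, 0.504)
t=3.000: state=(-1.469, 0.652)
t=3.250: state=(-1.288, 0.801)
t=3.500: state=(-1.065, 0.993)
t=3.670: state=(-0.882, 1.169)
next step: t=3.680: state=(-0.871, 1.181) — y has crossed 1.18
linear interpolation between t=3.670 (1.16934) and t=3.680 (1.18136) → t≈3.679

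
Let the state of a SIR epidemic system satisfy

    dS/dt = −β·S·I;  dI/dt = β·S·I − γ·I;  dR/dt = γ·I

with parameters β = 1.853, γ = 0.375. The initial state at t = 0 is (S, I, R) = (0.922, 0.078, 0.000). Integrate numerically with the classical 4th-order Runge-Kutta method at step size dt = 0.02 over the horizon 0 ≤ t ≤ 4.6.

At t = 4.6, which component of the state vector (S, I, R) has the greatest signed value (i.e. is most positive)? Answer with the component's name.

largest component: R

t=0.000: state=(0.922, 0.078, 0.000)
step 1 (dt=0.02): k1=(-0.133, 0.104, 0.029), k2=(-0.135, 0.105, 0.030), k3=(-0.135, 0.105, 0.030), k4=(-0.136, 0.106, 0.030); state += dt/6·(k1+2k2+2k3+k4)
t=0.020: state=(0.919, 0.080, 0.001)
t=0.040: state=(0.917, 0.082, 0.001)
t=0.060: state=(0.914, 0.084, 0.002)
continuing one RK4 step at a time; state shown every 10 steps (Δt=0.2):
t=0.200: state=(0.892, 0.101, 0.007)
t=0.400: state=(0.855, 0.130, 0.015)
t=0.600: state=(0.810, 0.164, 0.026)
t=0.800: state=(0.756, 0.204, 0.040)
t=1.000: state=(0.696, 0.247, 0.057)
t=1.200: state=(0.630, 0.293, 0.077)
t=1.400: state=(0.560, 0.339, 0.101)
t=1.600: state=(0.490, 0.382, 0.128)
t=1.800: state=(0.422, 0.420, 0.158)
t=2.000: state=(0.359, 0.450, 0.191)
t=2.200: state=(0.303, 0.472, 0.225)
t=2.400: state=(0.253, 0.485, 0.261)
t=2.600: state=(0.211, 0.491, 0.298)
t=2.800: state=(0.176, 0.489, 0.335)
t=3.000: state=(0.147, 0.482, 0.371)
t=3.200: state=(0.123, 0.470, 0.407)
t=3.400: state=(0.104, 0.454, 0.442)
t=3.600: state=(0.088, 0.437, 0.475)
t=3.800: state=(0.075, 0.418, 0.507)
t=4.000: state=(0.065, 0.398, 0.538)
t=4.200: state=(0.056, 0.377, 0.567)
t=4.400: state=(0.049, 0.357, 0.594)
t=4.600: state=(0.043, 0.337, 0.620)
compare at T: S=0.043, I=0.337, R=0.620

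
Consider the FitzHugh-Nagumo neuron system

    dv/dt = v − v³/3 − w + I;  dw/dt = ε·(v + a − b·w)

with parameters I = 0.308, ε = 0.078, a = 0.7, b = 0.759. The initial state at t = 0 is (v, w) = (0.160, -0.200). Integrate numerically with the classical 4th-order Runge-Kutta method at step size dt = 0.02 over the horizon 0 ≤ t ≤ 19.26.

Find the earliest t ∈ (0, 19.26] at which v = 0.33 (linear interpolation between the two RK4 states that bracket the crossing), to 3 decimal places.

t=0.000: state=(0.160, -0.200)
step 1 (dt=0.02): k1=(0.667, 0.079), k2=(0.672, 0.079), k3=(0.672, 0.079), k4=(0.678, 0.080); state += dt/6·(k1+2k2+2k3+k4)
t=0.020: state=(0.173, -0.198)
t=0.040: state=(0.187, -0.197)
t=0.060: state=(0.201, -0.195)
t=0.220: state=(0.321, -0.181)
next step: t=0.240: state=(0.337, -0.180) — v has crossed 0.33
linear interpolation between t=0.220 (0.32104) and t=0.240 (0.33715) → t≈0.231

t = 0.231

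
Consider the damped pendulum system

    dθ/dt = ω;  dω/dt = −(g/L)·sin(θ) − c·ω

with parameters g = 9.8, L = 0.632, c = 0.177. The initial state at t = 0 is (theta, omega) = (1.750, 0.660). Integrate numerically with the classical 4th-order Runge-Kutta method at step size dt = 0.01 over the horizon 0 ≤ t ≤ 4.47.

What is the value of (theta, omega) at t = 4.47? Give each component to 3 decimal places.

t=0.000: state=(1.750, 0.660)
step 1 (dt=0.01): k1=(0.660, -15.375), k2=(0.583, -15.352), k3=(0.583, -15.353), k4=(0.506, -15.331); state += dt/6·(k1+2k2+2k3+k4)
t=0.010: state=(1.756, 0.506)
t=0.020: state=(1.760, 0.353)
t=0.030: state=(1.763, 0.201)
continuing one RK4 step at a time; state shown every 20 steps (Δt=0.2):
t=0.200: state=(1.578, -2.374)
t=0.400: state=(0.815, -5.104)
t=0.600: state=(-0.316, -5.656)
t=0.800: state=(-1.244, -3.304)
t=1.000: state=(-1.592, -0.174)
t=1.200: state=(-1.320, 2.863)
t=1.400: state=(-0.491, 5.157)
t=1.600: state=(0.563, 4.849)
t=1.800: state=(1.289, 2.218)
t=2.000: state=(1.424, -0.863)
t=2.200: state=(0.959, -3.686)
t=2.400: state=(0.047, -5.028)
t=2.600: state=(-0.859, -3.617)
t=2.800: state=(-1.305, -0.757)
t=3.000: state=(-1.158, 2.186)
t=3.200: state=(-0.479, 4.361)
t=3.400: state=(0.430, 4.268)
t=3.600: state=(1.078, 1.983)
t=3.800: state=(1.187, -0.902)
t=4.000: state=(0.740, -3.420)
t=4.200: state=(-0.072, -4.308)
t=4.400: state=(-0.817, -2.803)
t=4.470: state=(-0.983, -1.921)

(theta, omega) = (-0.983, -1.921)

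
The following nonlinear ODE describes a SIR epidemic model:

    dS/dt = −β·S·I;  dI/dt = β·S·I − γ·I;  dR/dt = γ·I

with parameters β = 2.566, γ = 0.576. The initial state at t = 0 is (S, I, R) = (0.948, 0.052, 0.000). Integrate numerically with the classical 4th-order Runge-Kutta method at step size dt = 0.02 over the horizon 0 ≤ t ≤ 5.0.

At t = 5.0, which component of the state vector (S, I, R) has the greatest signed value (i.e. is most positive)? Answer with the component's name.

largest component: R

t=0.000: state=(0.948, 0.052, 0.000)
step 1 (dt=0.02): k1=(-0.126, 0.097, 0.030), k2=(-0.129, 0.098, 0.031), k3=(-0.129, 0.098, 0.031), k4=(-0.131, 0.100, 0.031); state += dt/6·(k1+2k2+2k3+k4)
t=0.020: state=(0.945, 0.054, 0.001)
t=0.040: state=(0.943, 0.056, 0.001)
t=0.060: state=(0.940, 0.058, 0.002)
continuing one RK4 step at a time; state shown every 10 steps (Δt=0.2):
t=0.200: state=(0.918, 0.075, 0.007)
t=0.400: state=(0.877, 0.106, 0.018)
t=0.600: state=(0.822, 0.146, 0.032)
t=0.800: state=(0.754, 0.195, 0.051)
t=1.000: state=(0.672, 0.250, 0.077)
t=1.200: state=(0.583, 0.308, 0.109)
t=1.400: state=(0.490, 0.362, 0.148)
t=1.600: state=(0.403, 0.405, 0.192)
t=1.800: state=(0.324, 0.435, 0.241)
t=2.000: state=(0.258, 0.450, 0.292)
t=2.200: state=(0.205, 0.451, 0.344)
t=2.400: state=(0.163, 0.442, 0.395)
t=2.600: state=(0.130, 0.424, 0.445)
t=2.800: state=(0.105, 0.402, 0.493)
t=3.000: state=(0.086, 0.376, 0.538)
t=3.200: state=(0.072, 0.349, 0.579)
t=3.400: state=(0.060, 0.322, 0.618)
t=3.600: state=(0.052, 0.295, 0.654)
t=3.800: state=(0.045, 0.269, 0.686)
t=4.000: state=(0.039, 0.245, 0.716)
t=4.200: state=(0.035, 0.223, 0.743)
t=4.400: state=(0.031, 0.202, 0.767)
t=4.600: state=(0.028, 0.183, 0.789)
t=4.800: state=(0.026, 0.165, 0.809)
t=5.000: state=(0.024, 0.149, 0.827)
compare at T: S=0.024, I=0.149, R=0.827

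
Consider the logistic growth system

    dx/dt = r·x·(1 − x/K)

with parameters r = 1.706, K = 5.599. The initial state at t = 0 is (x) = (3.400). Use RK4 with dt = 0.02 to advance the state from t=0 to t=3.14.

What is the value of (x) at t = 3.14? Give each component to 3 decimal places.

t=0.000: state=(3.400)
step 1 (dt=0.02): k1=(2.278), k2=(2.270), k3=(2.270), k4=(2.261); state += dt/6·(k1+2k2+2k3+k4)
t=0.020: state=(3.445)
t=0.040: state=(3.490)
t=0.060: state=(3.535)
continuing one RK4 step at a time; state shown every 10 steps (Δt=0.2):
t=0.200: state=(3.835)
t=0.400: state=(4.220)
t=0.600: state=(4.543)
t=0.800: state=(4.805)
t=1.000: state=(5.011)
t=1.200: state=(5.168)
t=1.400: state=(5.285)
t=1.600: state=(5.372)
t=1.800: state=(5.436)
t=2.000: state=(5.482)
t=2.200: state=(5.515)
t=2.400: state=(5.539)
t=2.600: state=(5.556)
t=2.800: state=(5.569)
t=3.000: state=(5.577)
t=3.140: state=(5.582)

(x) = (5.582)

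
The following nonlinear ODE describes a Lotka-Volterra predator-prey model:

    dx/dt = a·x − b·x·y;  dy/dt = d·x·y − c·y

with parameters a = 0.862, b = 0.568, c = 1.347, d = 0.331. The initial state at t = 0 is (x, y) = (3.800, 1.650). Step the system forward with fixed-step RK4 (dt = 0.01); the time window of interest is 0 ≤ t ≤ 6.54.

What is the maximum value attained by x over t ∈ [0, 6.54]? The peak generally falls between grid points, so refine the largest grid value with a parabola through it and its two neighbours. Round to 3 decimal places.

t=0.000: state=(3.800, 1.650)
step 1 (dt=0.01): k1=(-0.286, -0.147), k2=(-0.284, -0.148), k3=(-0.284, -0.148), k4=(-0.282, -0.149); state += dt/6·(k1+2k2+2k3+k4)
t=0.010: state=(3.797, 1.649)
t=0.020: state=(3.794, 1.647)
t=0.030: state=(3.792, 1.646)
continuing one RK4 step at a time; state shown every 25 steps (Δt=0.25):
t=0.250: state=(3.740, 1.609)
t=0.500: state=(3.703, 1.563)
t=0.750: state=(3.692, 1.516)
t=1.000: state=(3.705, 1.470)
t=1.250: state=(3.742, 1.428)
t=1.500: state=(3.799, 1.393)
t=1.750: state=(3.875, 1.366)
t=2.000: state=(3.964, 1.349)
t=2.250: state=(4.063, 1.343)
t=2.500: state=(4.164, 1.348)
t=2.750: state=(4.261, 1.364)
t=3.000: state=(4.347, 1.391)
t=3.250: state=(4.415, 1.427)
t=3.500: state=(4.459, 1.472)
t=3.750: state=(4.472, 1.521)
t=4.000: state=(4.454, 1.572)
t=4.250: state=(4.404, 1.620)
t=4.500: state=(4.328, 1.660)
t=4.750: state=(4.232, 1.690)
t=5.000: state=(4.125, 1.705)
t=5.250: state=(4.016, 1.705)
t=5.500: state=(3.914, 1.690)
t=5.750: state=(3.826, 1.662)
t=6.000: state=(3.758, 1.624)
t=6.250: state=(3.713, 1.580)
t=6.500: state=(3.693, 1.532)
t=6.540: state=(3.692, 1.525)
largest grid value and its neighbours: x(3.720)=4.47221, x(3.730)=4.47225, x(3.740)=4.47223
parabola through these three points peaks at t≈3.733 with x≈4.47225

max x = 4.472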